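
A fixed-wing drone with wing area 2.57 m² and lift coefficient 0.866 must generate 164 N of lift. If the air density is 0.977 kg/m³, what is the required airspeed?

L = ½ρv²S·CL ⇒ v = √(2L/(ρ·S·CL))
v = √(2 × 164 / (0.977 × 2.57 × 0.866)) = √150.8 = 12.3 m/s

v = 12.3 m/s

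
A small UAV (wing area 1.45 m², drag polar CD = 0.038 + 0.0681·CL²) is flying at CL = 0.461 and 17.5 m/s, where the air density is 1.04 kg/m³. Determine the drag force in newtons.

D = 12.1 N

CD = 0.038 + 0.0681 × 0.461² = 0.05247
D = ½ρv²S·CD = ½ × 1.04 × 17.5² × 1.45 × 0.05247 = 12.1 N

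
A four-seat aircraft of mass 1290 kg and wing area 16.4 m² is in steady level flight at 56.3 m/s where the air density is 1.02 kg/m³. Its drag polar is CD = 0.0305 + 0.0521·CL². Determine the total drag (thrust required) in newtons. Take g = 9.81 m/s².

Level flight ⇒ L = W = m·g = 1290 × 9.81 = 12655 N.
Dynamic pressure q = 0.5 × 1.02 × 56.3² = 1617 Pa.
CL = 2W/(ρv²S) = 2×12655/(1.02×56.3²×16.4) = 0.4773.
CD = 0.0305 + 0.0521 × 0.4773² = 0.04237.
D = q·S·CD = 1617 × 16.4 × 0.04237 = 1123 N

D = 1120 N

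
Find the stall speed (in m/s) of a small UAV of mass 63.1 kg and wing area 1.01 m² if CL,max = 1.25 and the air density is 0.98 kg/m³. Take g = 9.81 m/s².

At stall, lift equals weight: L = W = m·g = 63.1 × 9.81 = 619 N.
V_stall = √(2W/(ρ·S·CL,max)) = √(2 × 619 / (0.98 × 1.01 × 1.25))
V_stall = √1001 = 31.6 m/s

V_stall = 31.6 m/s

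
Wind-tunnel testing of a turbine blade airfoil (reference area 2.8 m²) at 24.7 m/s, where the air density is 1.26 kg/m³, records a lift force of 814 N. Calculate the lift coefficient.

From L = ½ρv²S·CL, rearranging gives CL = 2L/(ρv²S).
CL = 2 × 814 / (1.26 × 24.7² × 2.8) = 0.756

CL = 0.756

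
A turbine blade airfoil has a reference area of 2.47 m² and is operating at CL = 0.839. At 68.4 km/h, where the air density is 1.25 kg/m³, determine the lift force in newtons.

Convert speed: v = 68.4 km/h ÷ 3.6 = 19 m/s.
L = ½ρv²S·CL = ½ × 1.25 × 19² × 2.47 × 0.839 = 468 N

L = 468 N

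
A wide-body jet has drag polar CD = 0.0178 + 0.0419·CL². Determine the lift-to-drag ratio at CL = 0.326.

L/D = 14.6

CD = 0.0178 + 0.0419 × 0.326² = 0.02225
L/D = CL/CD = 0.326 / 0.02225 = 14.6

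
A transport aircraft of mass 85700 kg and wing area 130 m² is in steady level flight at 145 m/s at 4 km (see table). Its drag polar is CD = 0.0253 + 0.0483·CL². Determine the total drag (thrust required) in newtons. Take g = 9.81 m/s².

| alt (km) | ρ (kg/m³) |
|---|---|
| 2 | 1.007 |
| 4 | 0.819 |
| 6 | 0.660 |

At 4 km, from the table: ρ = 0.819 kg/m³.
Weight W = mg = 85700 × 9.81 = 8.4072×10^5 N; in level flight L = W.
q = ½ρv² = ½ × 0.819 × 145² = 8610 Pa.
Required CL = L/(qS) = 8.4072×10^5/(8610·130) = 0.7511.
CD = 0.0253 + 0.0483 × 0.7511² = 0.05255.
D = q·S·CD = 8610 × 130 × 0.05255 = 58820 N

D = 58800 N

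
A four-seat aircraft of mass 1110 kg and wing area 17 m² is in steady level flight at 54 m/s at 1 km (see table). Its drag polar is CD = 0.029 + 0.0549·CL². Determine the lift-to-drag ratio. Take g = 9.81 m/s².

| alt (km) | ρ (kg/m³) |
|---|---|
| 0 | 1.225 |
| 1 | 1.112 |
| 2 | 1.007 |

L/D = 10.5

At 1 km, from the table: ρ = 1.112 kg/m³.
Weight W = mg = 1110 × 9.81 = 10889 N; in level flight L = W.
Dynamic pressure q = 0.5 × 1.112 × 54² = 1621 Pa.
CL = W/(q·S) = 10889 / (1621 × 17) = 0.3951.
CD = 0.029 + 0.0549 × 0.3951² = 0.03757.
L/D = CL/CD = 0.3951 / 0.03757 = 10.5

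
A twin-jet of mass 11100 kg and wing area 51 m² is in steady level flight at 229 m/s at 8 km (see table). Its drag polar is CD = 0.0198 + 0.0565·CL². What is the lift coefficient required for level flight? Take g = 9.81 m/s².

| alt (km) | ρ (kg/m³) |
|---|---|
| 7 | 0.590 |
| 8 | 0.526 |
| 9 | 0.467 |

At 8 km, from the table: ρ = 0.526 kg/m³.
Weight W = mg = 11100 × 9.81 = 1.0889×10^5 N; in level flight L = W.
q = ½ρv² = ½ × 0.526 × 229² = 13790 Pa.
CL = 2W/(ρv²S) = 2×1.0889×10^5/(0.526×229²×51) = 0.1548.

CL = 0.155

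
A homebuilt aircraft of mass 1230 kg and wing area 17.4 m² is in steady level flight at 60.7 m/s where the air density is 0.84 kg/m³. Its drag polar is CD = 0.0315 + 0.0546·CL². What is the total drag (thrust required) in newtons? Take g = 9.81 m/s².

D = 1140 N

In steady level flight, lift balances weight: W = mg = 1230 × 9.81 = 12066 N.
q = ½ρv² = ½ × 0.84 × 60.7² = 1547 Pa.
CL = W/(q·S) = 12066 / (1547 × 17.4) = 0.4481.
CD = 0.0315 + 0.0546 × 0.4481² = 0.04246.
D = q·S·CD = 1547 × 17.4 × 0.04246 = 1143 N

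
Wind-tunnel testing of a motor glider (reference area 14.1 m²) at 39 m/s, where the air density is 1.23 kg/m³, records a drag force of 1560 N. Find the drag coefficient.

CD = 0.118

From D = ½ρv²S·CD, rearranging gives CD = 2D/(ρv²S).
CD = 2 × 1560 / (1.23 × 39² × 14.1) = 0.118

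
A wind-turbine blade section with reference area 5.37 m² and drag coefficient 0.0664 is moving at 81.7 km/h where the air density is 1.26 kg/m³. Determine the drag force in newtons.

Convert speed: v = 81.7 km/h ÷ 3.6 = 22.69 m/s.
D = ½ρv²S·CD = ½ × 1.26 × 22.69² × 5.37 × 0.0664 = 116 N

D = 116 N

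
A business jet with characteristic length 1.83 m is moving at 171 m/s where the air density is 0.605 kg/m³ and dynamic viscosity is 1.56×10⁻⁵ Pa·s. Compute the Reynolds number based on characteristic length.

Re = 1.21×10^7

Re = ρ·v·c/μ = 0.605 × 171 × 1.83 / (1.56×10⁻⁵) = 1.21×10^7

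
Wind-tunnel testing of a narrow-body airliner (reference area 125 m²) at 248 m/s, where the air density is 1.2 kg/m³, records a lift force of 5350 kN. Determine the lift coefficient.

From L = ½ρv²S·CL, rearranging gives CL = 2L/(ρv²S).
CL = 2 × 5.35×10^6 / (1.2 × 248² × 125) = 1.16

CL = 1.16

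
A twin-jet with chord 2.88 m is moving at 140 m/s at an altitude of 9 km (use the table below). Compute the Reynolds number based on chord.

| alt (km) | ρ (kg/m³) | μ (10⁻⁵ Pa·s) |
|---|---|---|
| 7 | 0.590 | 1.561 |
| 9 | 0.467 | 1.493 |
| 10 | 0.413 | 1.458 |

At 9 km, from the table: ρ = 0.467 kg/m³, μ = 1.493×10⁻⁵ Pa·s.
Re = ρ·v·c/μ = 0.467 × 140 × 2.88 / (1.493×10⁻⁵) = 1.26×10^7

Re = 1.26×10^7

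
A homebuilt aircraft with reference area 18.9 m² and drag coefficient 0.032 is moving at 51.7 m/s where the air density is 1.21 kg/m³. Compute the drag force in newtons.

Dynamic pressure q = ½ρv² = ½ × 1.21 × 51.7² = 1617 Pa.
D = q·S·CD = 1617 × 18.9 × 0.032 = 978 N

D = 978 N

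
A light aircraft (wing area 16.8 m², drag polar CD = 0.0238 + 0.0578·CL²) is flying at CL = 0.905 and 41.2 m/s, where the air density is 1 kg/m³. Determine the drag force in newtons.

D = 1010 N

CD = 0.0238 + 0.0578 × 0.905² = 0.07114
D = ½ρv²S·CD = ½ × 1 × 41.2² × 16.8 × 0.07114 = 1010 N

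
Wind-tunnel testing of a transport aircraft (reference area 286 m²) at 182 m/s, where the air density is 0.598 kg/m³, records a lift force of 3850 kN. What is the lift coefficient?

From L = ½ρv²S·CL, rearranging gives CL = 2L/(ρv²S).
CL = 2 × 3.85×10^6 / (0.598 × 182² × 286) = 1.36

CL = 1.36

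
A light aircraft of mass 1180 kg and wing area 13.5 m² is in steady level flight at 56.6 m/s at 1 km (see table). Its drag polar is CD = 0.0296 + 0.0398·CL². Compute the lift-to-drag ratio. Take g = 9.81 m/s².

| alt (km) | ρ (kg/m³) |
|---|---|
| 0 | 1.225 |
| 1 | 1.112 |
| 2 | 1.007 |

L/D = 12.4

At 1 km, from the table: ρ = 1.112 kg/m³.
Level flight ⇒ L = W = m·g = 1180 × 9.81 = 11576 N.
q = ½ρv² = ½ × 1.112 × 56.6² = 1781 Pa.
Required CL = L/(qS) = 11576/(1781·13.5) = 0.4814.
CD = 0.0296 + 0.0398 × 0.4814² = 0.03882.
L/D = CL/CD = 0.4814 / 0.03882 = 12.4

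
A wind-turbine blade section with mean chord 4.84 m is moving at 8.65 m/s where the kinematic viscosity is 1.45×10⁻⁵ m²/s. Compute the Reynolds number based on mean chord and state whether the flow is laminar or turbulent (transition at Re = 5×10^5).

Re = v·c/ν = 8.65 × 4.84 / (1.45×10⁻⁵) = 2.89×10^6
Since 2.89×10^6 > 5×10^5, the flow is turbulent.

Re = 2.89×10^6 (turbulent)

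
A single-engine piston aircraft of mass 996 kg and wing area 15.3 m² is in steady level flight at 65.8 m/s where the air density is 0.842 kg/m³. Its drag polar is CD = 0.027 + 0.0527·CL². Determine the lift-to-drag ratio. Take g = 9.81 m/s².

In steady level flight, lift balances weight: W = mg = 996 × 9.81 = 9770.8 N.
q = ½ρv² = ½ × 0.842 × 65.8² = 1823 Pa.
CL = W/(q·S) = 9770.8 / (1823 × 15.3) = 0.3504.
CD = 0.027 + 0.0527 × 0.3504² = 0.03347.
L/D = CL/CD = 0.3504 / 0.03347 = 10.5

L/D = 10.5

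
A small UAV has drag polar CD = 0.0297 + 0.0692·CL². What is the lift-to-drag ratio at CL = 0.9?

L/D = 10.5

CD = 0.0297 + 0.0692 × 0.9² = 0.08575
L/D = CL/CD = 0.9 / 0.08575 = 10.5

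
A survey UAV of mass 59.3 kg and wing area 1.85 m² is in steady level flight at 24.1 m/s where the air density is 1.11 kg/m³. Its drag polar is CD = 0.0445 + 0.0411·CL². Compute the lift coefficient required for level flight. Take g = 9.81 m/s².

CL = 0.975

Weight W = mg = 59.3 × 9.81 = 581.73 N; in level flight L = W.
Dynamic pressure q = 0.5 × 1.11 × 24.1² = 322.3 Pa.
CL = W/(q·S) = 581.73 / (322.3 × 1.85) = 0.9755.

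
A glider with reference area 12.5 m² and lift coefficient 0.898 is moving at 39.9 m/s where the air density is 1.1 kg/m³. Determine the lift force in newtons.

L = 9830 N

L = ½ρv²S·CL = ½ × 1.1 × 39.9² × 12.5 × 0.898 = 9830 N ≈ 9.83 kN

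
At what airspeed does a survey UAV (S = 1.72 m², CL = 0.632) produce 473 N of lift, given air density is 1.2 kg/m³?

L = ½ρv²S·CL ⇒ v = √(2L/(ρ·S·CL))
v = √(2 × 473 / (1.2 × 1.72 × 0.632)) = √725.2 = 26.9 m/s

v = 26.9 m/s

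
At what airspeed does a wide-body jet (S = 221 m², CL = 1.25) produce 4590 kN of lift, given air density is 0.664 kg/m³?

v = 224 m/s

L = ½ρv²S·CL ⇒ v = √(2L/(ρ·S·CL))
v = √(2 × 4.59×10^6 / (0.664 × 221 × 1.25)) = √50050 = 224 m/s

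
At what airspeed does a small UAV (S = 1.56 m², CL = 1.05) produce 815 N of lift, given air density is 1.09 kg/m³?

L = ½ρv²S·CL ⇒ v = √(2L/(ρ·S·CL))
v = √(2 × 815 / (1.09 × 1.56 × 1.05)) = √913 = 30.2 m/s

v = 30.2 m/s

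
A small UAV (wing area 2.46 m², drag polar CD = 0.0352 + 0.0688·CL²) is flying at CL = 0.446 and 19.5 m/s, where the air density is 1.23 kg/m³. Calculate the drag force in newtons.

CD = 0.0352 + 0.0688 × 0.446² = 0.04889
D = ½ρv²S·CD = ½ × 1.23 × 19.5² × 2.46 × 0.04889 = 28.1 N

D = 28.1 N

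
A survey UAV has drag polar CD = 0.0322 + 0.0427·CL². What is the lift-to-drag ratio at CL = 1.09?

CD = 0.0322 + 0.0427 × 1.09² = 0.08293
L/D = CL/CD = 1.09 / 0.08293 = 13.1

L/D = 13.1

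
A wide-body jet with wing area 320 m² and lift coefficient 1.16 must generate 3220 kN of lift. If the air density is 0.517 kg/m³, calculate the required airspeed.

v = 183 m/s

L = ½ρv²S·CL ⇒ v = √(2L/(ρ·S·CL))
v = √(2 × 3.22×10^6 / (0.517 × 320 × 1.16)) = √33560 = 183 m/s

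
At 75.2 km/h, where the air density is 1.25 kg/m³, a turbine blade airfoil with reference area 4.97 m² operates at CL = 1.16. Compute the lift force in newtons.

L = 1570 N

Convert speed: v = 75.2 km/h ÷ 3.6 = 20.89 m/s.
L = ½ρv²S·CL = ½ × 1.25 × 20.89² × 4.97 × 1.16 = 1570 N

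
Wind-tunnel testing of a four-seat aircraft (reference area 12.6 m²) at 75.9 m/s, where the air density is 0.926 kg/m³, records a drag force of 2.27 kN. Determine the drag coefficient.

CD = 0.0675

From D = ½ρv²S·CD, rearranging gives CD = 2D/(ρv²S).
CD = 2 × 2270 / (0.926 × 75.9² × 12.6) = 0.0675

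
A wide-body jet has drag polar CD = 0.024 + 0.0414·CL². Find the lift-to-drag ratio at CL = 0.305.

L/D = 11

CD = 0.024 + 0.0414 × 0.305² = 0.02785
L/D = CL/CD = 0.305 / 0.02785 = 11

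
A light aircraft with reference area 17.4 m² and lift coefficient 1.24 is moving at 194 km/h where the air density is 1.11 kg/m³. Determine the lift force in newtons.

L = 34800 N

Convert speed: v = 194 km/h ÷ 3.6 = 53.89 m/s.
L = ½ρv²S·CL = ½ × 1.11 × 53.89² × 17.4 × 1.24 = 34800 N ≈ 34.8 kN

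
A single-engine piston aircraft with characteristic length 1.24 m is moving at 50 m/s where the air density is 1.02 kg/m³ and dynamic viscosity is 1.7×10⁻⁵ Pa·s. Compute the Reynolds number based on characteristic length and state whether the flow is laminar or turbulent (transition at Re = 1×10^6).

Re = 3.72×10^6 (turbulent)

Re = ρ·v·c/μ = 1.02 × 50 × 1.24 / (1.7×10⁻⁵) = 3.72×10^6
Since 3.72×10^6 > 1×10^6, the flow is turbulent.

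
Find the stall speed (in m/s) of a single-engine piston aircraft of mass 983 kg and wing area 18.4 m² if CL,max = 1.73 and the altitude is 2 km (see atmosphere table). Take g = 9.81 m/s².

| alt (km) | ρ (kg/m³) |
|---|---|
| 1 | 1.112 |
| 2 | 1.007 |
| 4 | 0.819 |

At 2 km, from the table: ρ = 1.007 kg/m³.
Weight W = mg = 983 × 9.81 = 9643 N.
V_stall = √(2W/(ρ·S·CL,max)) = √(2 × 9643 / (1.007 × 18.4 × 1.73))
V_stall = √601.7 = 24.5 m/s

V_stall = 24.5 m/s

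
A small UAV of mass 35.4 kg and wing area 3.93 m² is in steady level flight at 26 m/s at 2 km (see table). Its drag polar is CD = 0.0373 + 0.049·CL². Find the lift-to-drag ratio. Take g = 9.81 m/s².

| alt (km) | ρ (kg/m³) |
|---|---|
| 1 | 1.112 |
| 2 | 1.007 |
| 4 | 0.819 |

L/D = 6.39

At 2 km, from the table: ρ = 1.007 kg/m³.
Weight W = mg = 35.4 × 9.81 = 347.27 N; in level flight L = W.
q = ½ρv² = ½ × 1.007 × 26² = 340.4 Pa.
CL = W/(q·S) = 347.27 / (340.4 × 3.93) = 0.2596.
CD = 0.0373 + 0.049 × 0.2596² = 0.0406.
L/D = CL/CD = 0.2596 / 0.0406 = 6.39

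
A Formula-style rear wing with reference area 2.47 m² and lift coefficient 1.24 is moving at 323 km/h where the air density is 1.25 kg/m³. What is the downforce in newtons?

Convert speed: v = 323 km/h ÷ 3.6 = 89.72 m/s.
L = ½ρv²S·CL = ½ × 1.25 × 89.72² × 2.47 × 1.24 = 15400 N ≈ 15.4 kN

L = 15400 N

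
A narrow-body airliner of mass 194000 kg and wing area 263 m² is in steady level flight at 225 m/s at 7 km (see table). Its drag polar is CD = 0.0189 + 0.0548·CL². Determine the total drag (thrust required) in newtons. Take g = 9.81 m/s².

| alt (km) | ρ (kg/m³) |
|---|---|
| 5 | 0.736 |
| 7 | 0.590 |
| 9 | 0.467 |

D = 1.25×10^5 N

At 7 km, from the table: ρ = 0.590 kg/m³.
Level flight ⇒ L = W = m·g = 194000 × 9.81 = 1.9031×10^6 N.
Dynamic pressure q = 0.5 × 0.59 × 225² = 14930 Pa.
Required CL = L/(qS) = 1.9031×10^6/(14930·263) = 0.4845.
CD = 0.0189 + 0.0548 × 0.4845² = 0.03177.
D = q·S·CD = 14930 × 263 × 0.03177 = 1.248×10^5 N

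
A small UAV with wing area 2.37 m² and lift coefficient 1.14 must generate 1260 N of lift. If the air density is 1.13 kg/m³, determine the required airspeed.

L = ½ρv²S·CL ⇒ v = √(2L/(ρ·S·CL))
v = √(2 × 1260 / (1.13 × 2.37 × 1.14)) = √825.4 = 28.7 m/s

v = 28.7 m/s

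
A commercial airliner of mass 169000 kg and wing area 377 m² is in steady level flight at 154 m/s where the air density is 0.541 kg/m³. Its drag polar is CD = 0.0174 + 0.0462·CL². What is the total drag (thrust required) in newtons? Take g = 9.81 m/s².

D = 94600 N

Weight W = mg = 169000 × 9.81 = 1.6579×10^6 N; in level flight L = W.
Dynamic pressure q = 0.5 × 0.541 × 154² = 6415 Pa.
CL = 2W/(ρv²S) = 2×1.6579×10^6/(0.541×154²×377) = 0.6855.
CD = 0.0174 + 0.0462 × 0.6855² = 0.03911.
D = q·S·CD = 6415 × 377 × 0.03911 = 94590 N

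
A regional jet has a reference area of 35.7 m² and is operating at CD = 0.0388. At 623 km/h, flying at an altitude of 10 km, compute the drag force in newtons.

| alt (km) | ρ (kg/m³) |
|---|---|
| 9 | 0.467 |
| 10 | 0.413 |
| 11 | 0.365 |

D = 8570 N

At 10 km, from the table: ρ = 0.413 kg/m³.
Convert speed: v = 623 km/h ÷ 3.6 = 173.1 m/s.
Dynamic pressure q = ½ρv² = ½ × 0.413 × 173.1² = 6184 Pa.
D = q·S·CD = 6184 × 35.7 × 0.0388 = 8570 N ≈ 8.57 kN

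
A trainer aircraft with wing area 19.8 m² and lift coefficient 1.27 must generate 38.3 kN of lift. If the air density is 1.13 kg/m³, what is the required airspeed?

v = 51.9 m/s

L = ½ρv²S·CL ⇒ v = √(2L/(ρ·S·CL))
v = √(2 × 38300 / (1.13 × 19.8 × 1.27)) = √2696 = 51.9 m/s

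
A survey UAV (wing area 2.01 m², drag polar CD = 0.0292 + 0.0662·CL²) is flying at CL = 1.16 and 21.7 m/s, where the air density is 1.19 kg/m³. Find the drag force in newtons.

CD = 0.0292 + 0.0662 × 1.16² = 0.1183
D = ½ρv²S·CD = ½ × 1.19 × 21.7² × 2.01 × 0.1183 = 66.6 N

D = 66.6 N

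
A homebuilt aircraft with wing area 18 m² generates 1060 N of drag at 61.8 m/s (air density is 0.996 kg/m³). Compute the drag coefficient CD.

CD = 0.031

From D = ½ρv²S·CD, rearranging gives CD = 2D/(ρv²S).
CD = 2 × 1060 / (0.996 × 61.8² × 18) = 0.031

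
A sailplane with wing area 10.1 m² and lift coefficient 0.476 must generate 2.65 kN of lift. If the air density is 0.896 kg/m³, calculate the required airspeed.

L = ½ρv²S·CL ⇒ v = √(2L/(ρ·S·CL))
v = √(2 × 2650 / (0.896 × 10.1 × 0.476)) = √1230 = 35.1 m/s

v = 35.1 m/s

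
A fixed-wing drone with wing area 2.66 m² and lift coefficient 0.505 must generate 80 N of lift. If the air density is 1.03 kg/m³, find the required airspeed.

L = ½ρv²S·CL ⇒ v = √(2L/(ρ·S·CL))
v = √(2 × 80 / (1.03 × 2.66 × 0.505)) = √115.6 = 10.8 m/s

v = 10.8 m/s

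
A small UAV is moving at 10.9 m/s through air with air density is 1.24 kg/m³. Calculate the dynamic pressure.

q = ½ρv² = ½ × 1.24 × 10.9² = 73.7 Pa

q = 73.7 Pa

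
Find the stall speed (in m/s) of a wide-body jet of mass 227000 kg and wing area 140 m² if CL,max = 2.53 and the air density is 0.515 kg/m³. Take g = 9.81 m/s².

V_stall = 156 m/s

At stall, lift equals weight: L = W = m·g = 227000 × 9.81 = 2.227×10^6 N.
V_stall = √(2W/(ρ·S·CL,max)) = √(2 × 2.227×10^6 / (0.515 × 140 × 2.53))
V_stall = √24420 = 156 m/s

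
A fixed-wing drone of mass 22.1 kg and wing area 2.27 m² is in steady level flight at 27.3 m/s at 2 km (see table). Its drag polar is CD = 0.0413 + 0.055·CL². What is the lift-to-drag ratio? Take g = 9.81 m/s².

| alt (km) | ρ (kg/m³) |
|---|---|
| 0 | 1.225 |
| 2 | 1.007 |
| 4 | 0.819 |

At 2 km, from the table: ρ = 1.007 kg/m³.
In steady level flight, lift balances weight: W = mg = 22.1 × 9.81 = 216.8 N.
Dynamic pressure q = 0.5 × 1.007 × 27.3² = 375.3 Pa.
CL = 2W/(ρv²S) = 2×216.8/(1.007×27.3²×2.27) = 0.2545.
CD = 0.0413 + 0.055 × 0.2545² = 0.04486.
L/D = CL/CD = 0.2545 / 0.04486 = 5.67

L/D = 5.67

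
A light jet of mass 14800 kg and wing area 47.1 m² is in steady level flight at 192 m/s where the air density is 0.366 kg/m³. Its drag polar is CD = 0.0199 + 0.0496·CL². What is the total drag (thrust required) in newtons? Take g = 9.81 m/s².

In steady level flight, lift balances weight: W = mg = 14800 × 9.81 = 1.4519×10^5 N.
Dynamic pressure q = 0.5 × 0.366 × 192² = 6746 Pa.
CL = 2W/(ρv²S) = 2×1.4519×10^5/(0.366×192²×47.1) = 0.4569.
CD = 0.0199 + 0.0496 × 0.4569² = 0.03026.
D = q·S·CD = 6746 × 47.1 × 0.03026 = 9614 N

D = 9610 N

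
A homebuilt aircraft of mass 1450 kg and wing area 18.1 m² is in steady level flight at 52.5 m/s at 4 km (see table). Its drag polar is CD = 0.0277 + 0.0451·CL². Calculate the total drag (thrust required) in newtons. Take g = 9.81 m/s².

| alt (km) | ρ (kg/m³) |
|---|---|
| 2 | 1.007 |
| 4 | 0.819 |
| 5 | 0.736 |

At 4 km, from the table: ρ = 0.819 kg/m³.
In steady level flight, lift balances weight: W = mg = 1450 × 9.81 = 14224 N.
q = ½ρv² = ½ × 0.819 × 52.5² = 1129 Pa.
Required CL = L/(qS) = 14224/(1129·18.1) = 0.6963.
CD = 0.0277 + 0.0451 × 0.6963² = 0.04956.
D = q·S·CD = 1129 × 18.1 × 0.04956 = 1013 N

D = 1010 N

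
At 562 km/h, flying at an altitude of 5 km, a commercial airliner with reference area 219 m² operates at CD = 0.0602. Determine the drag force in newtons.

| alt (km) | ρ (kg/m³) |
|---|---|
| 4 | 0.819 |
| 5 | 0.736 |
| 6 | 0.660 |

D = 1.18×10^5 N

At 5 km, from the table: ρ = 0.736 kg/m³.
Convert speed: v = 562 km/h ÷ 3.6 = 156.1 m/s.
D = ½ρv²S·CD = ½ × 0.736 × 156.1² × 219 × 0.0602 = 1.18×10^5 N ≈ 118 kN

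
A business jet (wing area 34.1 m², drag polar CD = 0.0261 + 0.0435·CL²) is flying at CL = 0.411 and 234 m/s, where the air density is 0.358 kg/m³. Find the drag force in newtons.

CD = 0.0261 + 0.0435 × 0.411² = 0.03345
D = ½ρv²S·CD = ½ × 0.358 × 234² × 34.1 × 0.03345 = 11200 N

D = 11200 N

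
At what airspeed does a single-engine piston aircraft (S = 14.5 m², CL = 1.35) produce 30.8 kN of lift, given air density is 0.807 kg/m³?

v = 62.4 m/s

L = ½ρv²S·CL ⇒ v = √(2L/(ρ·S·CL))
v = √(2 × 30800 / (0.807 × 14.5 × 1.35)) = √3899 = 62.4 m/s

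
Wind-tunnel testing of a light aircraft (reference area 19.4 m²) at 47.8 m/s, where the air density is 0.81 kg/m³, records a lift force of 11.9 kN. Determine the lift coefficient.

From L = ½ρv²S·CL, rearranging gives CL = 2L/(ρv²S).
CL = 2 × 11900 / (0.81 × 47.8² × 19.4) = 0.663

CL = 0.663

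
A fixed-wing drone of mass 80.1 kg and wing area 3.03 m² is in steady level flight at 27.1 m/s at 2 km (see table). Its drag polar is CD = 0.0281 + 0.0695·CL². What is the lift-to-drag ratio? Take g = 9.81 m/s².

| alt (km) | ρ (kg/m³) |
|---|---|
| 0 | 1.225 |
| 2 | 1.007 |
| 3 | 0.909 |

At 2 km, from the table: ρ = 1.007 kg/m³.
Weight W = mg = 80.1 × 9.81 = 785.78 N; in level flight L = W.
q = ½ρv² = ½ × 1.007 × 27.1² = 369.8 Pa.
Required CL = L/(qS) = 785.78/(369.8·3.03) = 0.7013.
CD = 0.0281 + 0.0695 × 0.7013² = 0.06228.
L/D = CL/CD = 0.7013 / 0.06228 = 11.3

L/D = 11.3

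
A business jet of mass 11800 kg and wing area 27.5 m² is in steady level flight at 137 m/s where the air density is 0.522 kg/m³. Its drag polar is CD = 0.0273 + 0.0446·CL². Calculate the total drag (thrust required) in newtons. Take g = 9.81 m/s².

D = 8110 N

In steady level flight, lift balances weight: W = mg = 11800 × 9.81 = 1.1576×10^5 N.
q = ½ρv² = ½ × 0.522 × 137² = 4899 Pa.
Required CL = L/(qS) = 1.1576×10^5/(4899·27.5) = 0.8593.
CD = 0.0273 + 0.0446 × 0.8593² = 0.06023.
D = q·S·CD = 4899 × 27.5 × 0.06023 = 8114 N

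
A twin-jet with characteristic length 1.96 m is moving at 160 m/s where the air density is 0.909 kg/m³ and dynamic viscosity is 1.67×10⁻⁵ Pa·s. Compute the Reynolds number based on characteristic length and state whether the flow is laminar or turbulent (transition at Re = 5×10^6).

Re = ρ·v·c/μ = 0.909 × 160 × 1.96 / (1.67×10⁻⁵) = 1.71×10^7
Since 1.71×10^7 > 5×10^6, the flow is turbulent.

Re = 1.71×10^7 (turbulent)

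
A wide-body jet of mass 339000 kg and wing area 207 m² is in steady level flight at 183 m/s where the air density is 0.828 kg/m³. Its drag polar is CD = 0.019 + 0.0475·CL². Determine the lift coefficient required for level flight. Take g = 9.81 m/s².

CL = 1.16

Level flight ⇒ L = W = m·g = 339000 × 9.81 = 3.3256×10^6 N.
q = ½ρv² = ½ × 0.828 × 183² = 13860 Pa.
CL = W/(q·S) = 3.3256×10^6 / (13860 × 207) = 1.159.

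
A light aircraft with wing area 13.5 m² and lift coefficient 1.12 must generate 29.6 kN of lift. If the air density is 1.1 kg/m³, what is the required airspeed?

v = 59.7 m/s

L = ½ρv²S·CL ⇒ v = √(2L/(ρ·S·CL))
v = √(2 × 29600 / (1.1 × 13.5 × 1.12)) = √3559 = 59.7 m/s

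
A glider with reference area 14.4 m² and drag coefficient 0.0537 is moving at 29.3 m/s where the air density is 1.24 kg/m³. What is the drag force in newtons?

D = ½ρv²S·CD = ½ × 1.24 × 29.3² × 14.4 × 0.0537 = 412 N

D = 412 N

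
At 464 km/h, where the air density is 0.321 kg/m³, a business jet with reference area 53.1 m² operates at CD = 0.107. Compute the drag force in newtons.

Convert speed: v = 464 km/h ÷ 3.6 = 128.9 m/s.
Dynamic pressure q = ½ρv² = ½ × 0.321 × 128.9² = 2666 Pa.
D = q·S·CD = 2666 × 53.1 × 0.107 = 15100 N ≈ 15.1 kN

D = 15100 N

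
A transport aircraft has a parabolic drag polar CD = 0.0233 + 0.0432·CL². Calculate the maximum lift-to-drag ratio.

(L/D)max = 15.8

For CD = CD0 + K·CL², (L/D)max occurs at CL* = √(CD0/K) and equals 1/(2√(K·CD0)).
(L/D)max = 1/(2√(0.0432 × 0.0233)) = 1/(2 × 0.03173) = 15.8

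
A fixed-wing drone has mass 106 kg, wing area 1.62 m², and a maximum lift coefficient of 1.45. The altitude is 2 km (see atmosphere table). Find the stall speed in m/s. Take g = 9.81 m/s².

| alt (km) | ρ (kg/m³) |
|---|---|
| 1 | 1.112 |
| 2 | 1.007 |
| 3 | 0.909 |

At 2 km, from the table: ρ = 1.007 kg/m³.
At stall, lift equals weight: L = W = m·g = 106 × 9.81 = 1040 N.
V_stall = √(2W/(ρ·S·CL,max)) = √(2 × 1040 / (1.007 × 1.62 × 1.45))
V_stall = √879.2 = 29.7 m/s

V_stall = 29.7 m/s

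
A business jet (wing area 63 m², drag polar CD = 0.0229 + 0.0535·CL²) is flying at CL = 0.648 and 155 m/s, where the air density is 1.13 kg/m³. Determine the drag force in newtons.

CD = 0.0229 + 0.0535 × 0.648² = 0.04536
D = ½ρv²S·CD = ½ × 1.13 × 155² × 63 × 0.04536 = 38800 N

D = 38800 N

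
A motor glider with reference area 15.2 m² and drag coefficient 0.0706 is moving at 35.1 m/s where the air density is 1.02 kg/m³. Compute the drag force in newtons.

D = ½ρv²S·CD = ½ × 1.02 × 35.1² × 15.2 × 0.0706 = 674 N

D = 674 N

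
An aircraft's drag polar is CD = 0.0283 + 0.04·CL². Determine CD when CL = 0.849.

CD = 0.0283 + 0.04 × 0.849² = 0.0283 + 0.02883 = 0.0571

CD = 0.0571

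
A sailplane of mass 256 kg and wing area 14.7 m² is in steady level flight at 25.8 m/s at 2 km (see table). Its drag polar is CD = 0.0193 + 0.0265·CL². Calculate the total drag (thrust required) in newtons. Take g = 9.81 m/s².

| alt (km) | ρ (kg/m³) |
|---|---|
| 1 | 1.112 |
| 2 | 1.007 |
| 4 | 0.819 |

D = 129 N

At 2 km, from the table: ρ = 1.007 kg/m³.
Level flight ⇒ L = W = m·g = 256 × 9.81 = 2511.4 N.
Dynamic pressure q = 0.5 × 1.007 × 25.8² = 335.1 Pa.
Required CL = L/(qS) = 2511.4/(335.1·14.7) = 0.5097.
CD = 0.0193 + 0.0265 × 0.5097² = 0.02619.
D = q·S·CD = 335.1 × 14.7 × 0.02619 = 129 N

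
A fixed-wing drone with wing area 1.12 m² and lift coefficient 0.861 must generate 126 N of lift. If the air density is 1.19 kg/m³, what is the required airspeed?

L = ½ρv²S·CL ⇒ v = √(2L/(ρ·S·CL))
v = √(2 × 126 / (1.19 × 1.12 × 0.861)) = √219.6 = 14.8 m/s

v = 14.8 m/s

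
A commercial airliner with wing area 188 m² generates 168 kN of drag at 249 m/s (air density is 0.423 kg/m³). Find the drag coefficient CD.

From D = ½ρv²S·CD, rearranging gives CD = 2D/(ρv²S).
CD = 2 × 1.68×10^5 / (0.423 × 249² × 188) = 0.0681

CD = 0.0681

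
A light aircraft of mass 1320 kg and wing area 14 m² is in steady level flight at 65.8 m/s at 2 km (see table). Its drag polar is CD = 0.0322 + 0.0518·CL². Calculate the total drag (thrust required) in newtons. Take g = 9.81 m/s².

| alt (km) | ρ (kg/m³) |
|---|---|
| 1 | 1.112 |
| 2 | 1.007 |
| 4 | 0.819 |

At 2 km, from the table: ρ = 1.007 kg/m³.
Weight W = mg = 1320 × 9.81 = 12949 N; in level flight L = W.
Dynamic pressure q = 0.5 × 1.007 × 65.8² = 2180 Pa.
CL = W/(q·S) = 12949 / (2180 × 14) = 0.4243.
CD = 0.0322 + 0.0518 × 0.4243² = 0.04153.
D = q·S·CD = 2180 × 14 × 0.04153 = 1267 N

D = 1270 N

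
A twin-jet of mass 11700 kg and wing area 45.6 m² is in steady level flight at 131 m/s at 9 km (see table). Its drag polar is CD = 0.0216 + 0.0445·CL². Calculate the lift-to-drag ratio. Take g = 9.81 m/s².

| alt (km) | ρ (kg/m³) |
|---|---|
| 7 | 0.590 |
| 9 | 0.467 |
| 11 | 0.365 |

L/D = 16

At 9 km, from the table: ρ = 0.467 kg/m³.
In steady level flight, lift balances weight: W = mg = 11700 × 9.81 = 1.1478×10^5 N.
q = ½ρv² = ½ × 0.467 × 131² = 4007 Pa.
Required CL = L/(qS) = 1.1478×10^5/(4007·45.6) = 0.6281.
CD = 0.0216 + 0.0445 × 0.6281² = 0.03916.
L/D = CL/CD = 0.6281 / 0.03916 = 16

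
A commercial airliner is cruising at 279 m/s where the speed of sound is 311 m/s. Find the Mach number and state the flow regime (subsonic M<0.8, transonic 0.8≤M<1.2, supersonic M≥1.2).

M = v/a = 279 / 311 = 0.897
M = 0.897 → transonic.

M = 0.897 (transonic)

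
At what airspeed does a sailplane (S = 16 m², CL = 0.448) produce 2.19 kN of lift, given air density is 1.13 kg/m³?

L = ½ρv²S·CL ⇒ v = √(2L/(ρ·S·CL))
v = √(2 × 2190 / (1.13 × 16 × 0.448)) = √540.8 = 23.3 m/s

v = 23.3 m/s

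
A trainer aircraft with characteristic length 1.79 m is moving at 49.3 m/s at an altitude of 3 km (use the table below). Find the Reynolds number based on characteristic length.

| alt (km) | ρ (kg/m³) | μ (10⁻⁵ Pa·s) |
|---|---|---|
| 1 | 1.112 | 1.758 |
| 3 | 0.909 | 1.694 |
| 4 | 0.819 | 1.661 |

At 3 km, from the table: ρ = 0.909 kg/m³, μ = 1.694×10⁻⁵ Pa·s.
Re = ρ·v·c/μ = 0.909 × 49.3 × 1.79 / (1.694×10⁻⁵) = 4.74×10^6

Re = 4.74×10^6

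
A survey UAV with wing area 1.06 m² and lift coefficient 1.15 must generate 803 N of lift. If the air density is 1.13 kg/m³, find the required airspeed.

v = 34.1 m/s

L = ½ρv²S·CL ⇒ v = √(2L/(ρ·S·CL))
v = √(2 × 803 / (1.13 × 1.06 × 1.15)) = √1166 = 34.1 m/s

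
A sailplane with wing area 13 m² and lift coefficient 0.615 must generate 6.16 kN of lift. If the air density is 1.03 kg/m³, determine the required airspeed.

v = 38.7 m/s

L = ½ρv²S·CL ⇒ v = √(2L/(ρ·S·CL))
v = √(2 × 6160 / (1.03 × 13 × 0.615)) = √1496 = 38.7 m/s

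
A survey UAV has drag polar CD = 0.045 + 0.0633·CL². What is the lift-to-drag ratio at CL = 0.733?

L/D = 9.28

CD = 0.045 + 0.0633 × 0.733² = 0.07901
L/D = CL/CD = 0.733 / 0.07901 = 9.28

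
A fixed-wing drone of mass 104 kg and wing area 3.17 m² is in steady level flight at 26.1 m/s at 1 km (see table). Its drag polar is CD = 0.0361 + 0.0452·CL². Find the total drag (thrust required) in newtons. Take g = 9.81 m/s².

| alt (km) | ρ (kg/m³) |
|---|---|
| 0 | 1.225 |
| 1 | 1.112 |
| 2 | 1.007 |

D = 82.5 N

At 1 km, from the table: ρ = 1.112 kg/m³.
In steady level flight, lift balances weight: W = mg = 104 × 9.81 = 1020.2 N.
q = ½ρv² = ½ × 1.112 × 26.1² = 378.8 Pa.
Required CL = L/(qS) = 1020.2/(378.8·3.17) = 0.8497.
CD = 0.0361 + 0.0452 × 0.8497² = 0.06874.
D = q·S·CD = 378.8 × 3.17 × 0.06874 = 82.53 N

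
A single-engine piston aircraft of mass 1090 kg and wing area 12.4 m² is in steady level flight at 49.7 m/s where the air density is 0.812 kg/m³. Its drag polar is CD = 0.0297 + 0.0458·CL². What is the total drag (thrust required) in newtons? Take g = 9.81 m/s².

Weight W = mg = 1090 × 9.81 = 10693 N; in level flight L = W.
Dynamic pressure q = 0.5 × 0.812 × 49.7² = 1003 Pa.
Required CL = L/(qS) = 10693/(1003·12.4) = 0.8599.
CD = 0.0297 + 0.0458 × 0.8599² = 0.06356.
D = q·S·CD = 1003 × 12.4 × 0.06356 = 790.4 N

D = 790 N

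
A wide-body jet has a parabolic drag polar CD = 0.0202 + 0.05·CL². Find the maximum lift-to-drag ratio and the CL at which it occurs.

For CD = CD0 + K·CL², (L/D)max occurs at CL* = √(CD0/K) and equals 1/(2√(K·CD0)).
(L/D)max = 1/(2√(0.05 × 0.0202)) = 1/(2 × 0.03178) = 15.7
CL* = √(0.0202/0.05) = 0.636

(L/D)max = 15.7, at CL = 0.636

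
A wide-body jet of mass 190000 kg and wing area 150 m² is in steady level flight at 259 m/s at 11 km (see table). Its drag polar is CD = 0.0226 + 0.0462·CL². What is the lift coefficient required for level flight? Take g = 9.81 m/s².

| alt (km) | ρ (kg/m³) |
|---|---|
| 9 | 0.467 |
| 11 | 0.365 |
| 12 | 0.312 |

At 11 km, from the table: ρ = 0.365 kg/m³.
Level flight ⇒ L = W = m·g = 190000 × 9.81 = 1.8639×10^6 N.
q = ½ρv² = ½ × 0.365 × 259² = 12240 Pa.
CL = W/(q·S) = 1.8639×10^6 / (12240 × 150) = 1.015.

CL = 1.02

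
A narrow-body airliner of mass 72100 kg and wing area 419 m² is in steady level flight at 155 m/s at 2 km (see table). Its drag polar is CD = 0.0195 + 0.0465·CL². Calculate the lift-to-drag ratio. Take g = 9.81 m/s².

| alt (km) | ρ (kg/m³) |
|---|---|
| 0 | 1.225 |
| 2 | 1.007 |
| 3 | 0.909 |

At 2 km, from the table: ρ = 1.007 kg/m³.
Level flight ⇒ L = W = m·g = 72100 × 9.81 = 7.073×10^5 N.
Dynamic pressure q = 0.5 × 1.007 × 155² = 12100 Pa.
CL = W/(q·S) = 7.073×10^5 / (12100 × 419) = 0.1395.
CD = 0.0195 + 0.0465 × 0.1395² = 0.02041.
L/D = CL/CD = 0.1395 / 0.02041 = 6.84

L/D = 6.84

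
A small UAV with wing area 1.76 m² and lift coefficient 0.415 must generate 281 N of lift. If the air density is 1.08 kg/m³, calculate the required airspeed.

L = ½ρv²S·CL ⇒ v = √(2L/(ρ·S·CL))
v = √(2 × 281 / (1.08 × 1.76 × 0.415)) = √712.4 = 26.7 m/s

v = 26.7 m/s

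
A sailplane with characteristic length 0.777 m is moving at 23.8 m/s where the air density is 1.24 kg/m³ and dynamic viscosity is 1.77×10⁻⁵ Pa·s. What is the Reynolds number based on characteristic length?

Re = 1.3×10^6

Re = ρ·v·c/μ = 1.24 × 23.8 × 0.777 / (1.77×10⁻⁵) = 1.3×10^6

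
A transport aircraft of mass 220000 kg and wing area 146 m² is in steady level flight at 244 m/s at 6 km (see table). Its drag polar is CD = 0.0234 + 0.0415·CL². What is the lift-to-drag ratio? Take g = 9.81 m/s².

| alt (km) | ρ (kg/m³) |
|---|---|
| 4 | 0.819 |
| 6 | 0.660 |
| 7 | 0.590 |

At 6 km, from the table: ρ = 0.660 kg/m³.
Level flight ⇒ L = W = m·g = 220000 × 9.81 = 2.1582×10^6 N.
Dynamic pressure q = 0.5 × 0.66 × 244² = 19650 Pa.
CL = 2W/(ρv²S) = 2×2.1582×10^6/(0.66×244²×146) = 0.7524.
CD = 0.0234 + 0.0415 × 0.7524² = 0.04689.
L/D = CL/CD = 0.7524 / 0.04689 = 16

L/D = 16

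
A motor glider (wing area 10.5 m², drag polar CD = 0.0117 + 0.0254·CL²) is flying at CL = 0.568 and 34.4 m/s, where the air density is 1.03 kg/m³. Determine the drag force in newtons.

CD = 0.0117 + 0.0254 × 0.568² = 0.01989
D = ½ρv²S·CD = ½ × 1.03 × 34.4² × 10.5 × 0.01989 = 127 N

D = 127 N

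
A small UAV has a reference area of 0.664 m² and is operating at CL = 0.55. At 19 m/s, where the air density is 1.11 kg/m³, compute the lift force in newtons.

L = 73.2 N

Dynamic pressure q = ½ρv² = ½ × 1.11 × 19² = 200.4 Pa.
L = q·S·CL = 200.4 × 0.664 × 0.55 = 73.2 N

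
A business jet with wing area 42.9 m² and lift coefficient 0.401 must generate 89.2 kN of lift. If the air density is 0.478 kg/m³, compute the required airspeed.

L = ½ρv²S·CL ⇒ v = √(2L/(ρ·S·CL))
v = √(2 × 89200 / (0.478 × 42.9 × 0.401)) = √21700 = 147 m/s

v = 147 m/s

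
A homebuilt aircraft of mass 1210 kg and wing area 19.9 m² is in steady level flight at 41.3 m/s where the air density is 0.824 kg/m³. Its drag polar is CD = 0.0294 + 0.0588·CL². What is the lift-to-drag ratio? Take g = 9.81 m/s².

Level flight ⇒ L = W = m·g = 1210 × 9.81 = 11870 N.
Dynamic pressure q = 0.5 × 0.824 × 41.3² = 702.7 Pa.
CL = 2W/(ρv²S) = 2×11870/(0.824×41.3²×19.9) = 0.8488.
CD = 0.0294 + 0.0588 × 0.8488² = 0.07176.
L/D = CL/CD = 0.8488 / 0.07176 = 11.8

L/D = 11.8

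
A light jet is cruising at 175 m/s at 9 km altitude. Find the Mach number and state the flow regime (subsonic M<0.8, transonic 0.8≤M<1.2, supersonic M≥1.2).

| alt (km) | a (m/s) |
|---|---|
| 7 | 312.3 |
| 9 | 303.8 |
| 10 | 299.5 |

At 9 km, from the table: a = 303.8 m/s.
M = v/a = 175 / 303.8 = 0.576
M = 0.576 → subsonic.

M = 0.576 (subsonic)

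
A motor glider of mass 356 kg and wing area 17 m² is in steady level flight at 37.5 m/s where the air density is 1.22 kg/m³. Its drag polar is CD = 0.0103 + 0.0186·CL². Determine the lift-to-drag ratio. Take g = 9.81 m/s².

Weight W = mg = 356 × 9.81 = 3492.4 N; in level flight L = W.
q = ½ρv² = ½ × 1.22 × 37.5² = 857.8 Pa.
Required CL = L/(qS) = 3492.4/(857.8·17) = 0.2395.
CD = 0.0103 + 0.0186 × 0.2395² = 0.01137.
L/D = CL/CD = 0.2395 / 0.01137 = 21.1

L/D = 21.1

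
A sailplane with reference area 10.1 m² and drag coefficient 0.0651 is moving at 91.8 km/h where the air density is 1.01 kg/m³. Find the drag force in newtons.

Convert speed: v = 91.8 km/h ÷ 3.6 = 25.5 m/s.
D = ½ρv²S·CD = ½ × 1.01 × 25.5² × 10.1 × 0.0651 = 216 N

D = 216 N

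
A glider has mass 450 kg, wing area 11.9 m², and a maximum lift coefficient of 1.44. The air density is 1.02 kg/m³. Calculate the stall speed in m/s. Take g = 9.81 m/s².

Stall occurs when L = W at CL,max. W = mg = 450 × 9.81 = 4414 N.
V_stall = √(2W/(ρ·S·CL,max)) = √(2 × 4414 / (1.02 × 11.9 × 1.44))
V_stall = √505.1 = 22.5 m/s

V_stall = 22.5 m/s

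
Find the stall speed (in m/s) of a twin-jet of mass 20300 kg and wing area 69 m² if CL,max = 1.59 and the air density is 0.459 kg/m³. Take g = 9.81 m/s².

At stall, lift equals weight: L = W = m·g = 20300 × 9.81 = 1.991×10^5 N.
From L = ½ρV²S·CL,max = W: V_stall = √(2W/(ρSCL,max)) = √(2·1.991×10^5/(0.459·69·1.59))
V_stall = √7909 = 88.9 m/s

V_stall = 88.9 m/s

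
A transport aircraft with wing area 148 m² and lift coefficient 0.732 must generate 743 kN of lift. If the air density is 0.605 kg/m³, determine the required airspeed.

v = 151 m/s

L = ½ρv²S·CL ⇒ v = √(2L/(ρ·S·CL))
v = √(2 × 7.43×10^5 / (0.605 × 148 × 0.732)) = √22670 = 151 m/s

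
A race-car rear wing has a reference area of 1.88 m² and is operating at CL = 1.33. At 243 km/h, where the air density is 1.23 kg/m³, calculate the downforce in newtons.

L = 7010 N

Convert speed: v = 243 km/h ÷ 3.6 = 67.5 m/s.
L = ½ρv²S·CL = ½ × 1.23 × 67.5² × 1.88 × 1.33 = 7010 N ≈ 7.01 kN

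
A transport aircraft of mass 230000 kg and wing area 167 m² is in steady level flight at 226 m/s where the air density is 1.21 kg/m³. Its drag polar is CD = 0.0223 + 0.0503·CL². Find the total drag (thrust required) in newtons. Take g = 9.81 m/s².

D = 1.65×10^5 N

Weight W = mg = 230000 × 9.81 = 2.2563×10^6 N; in level flight L = W.
Dynamic pressure q = 0.5 × 1.21 × 226² = 30900 Pa.
CL = W/(q·S) = 2.2563×10^6 / (30900 × 167) = 0.4372.
CD = 0.0223 + 0.0503 × 0.4372² = 0.03192.
D = q·S·CD = 30900 × 167 × 0.03192 = 1.647×10^5 N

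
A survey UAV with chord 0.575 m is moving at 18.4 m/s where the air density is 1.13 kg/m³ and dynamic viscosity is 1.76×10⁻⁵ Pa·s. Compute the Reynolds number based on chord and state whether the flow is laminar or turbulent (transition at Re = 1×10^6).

Re = 6.79×10^5 (laminar)

Re = ρ·v·c/μ = 1.13 × 18.4 × 0.575 / (1.76×10⁻⁵) = 6.79×10^5
Since 6.79×10^5 < 1×10^6, the flow is laminar.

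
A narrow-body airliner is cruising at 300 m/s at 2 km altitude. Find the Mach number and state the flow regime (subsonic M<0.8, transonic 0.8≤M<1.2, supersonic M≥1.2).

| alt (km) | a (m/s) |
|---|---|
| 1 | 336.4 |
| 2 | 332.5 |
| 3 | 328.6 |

At 2 km, from the table: a = 332.5 m/s.
M = v/a = 300 / 332.5 = 0.902
M = 0.902 → transonic.

M = 0.902 (transonic)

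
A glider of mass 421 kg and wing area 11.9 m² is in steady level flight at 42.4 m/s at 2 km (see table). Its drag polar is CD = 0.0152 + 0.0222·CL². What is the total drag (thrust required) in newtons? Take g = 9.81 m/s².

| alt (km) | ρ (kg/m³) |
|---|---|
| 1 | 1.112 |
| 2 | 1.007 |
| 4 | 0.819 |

At 2 km, from the table: ρ = 1.007 kg/m³.
Weight W = mg = 421 × 9.81 = 4130 N; in level flight L = W.
q = ½ρv² = ½ × 1.007 × 42.4² = 905.2 Pa.
CL = W/(q·S) = 4130 / (905.2 × 11.9) = 0.3834.
CD = 0.0152 + 0.0222 × 0.3834² = 0.01846.
D = q·S·CD = 905.2 × 11.9 × 0.01846 = 198.9 N

D = 199 N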